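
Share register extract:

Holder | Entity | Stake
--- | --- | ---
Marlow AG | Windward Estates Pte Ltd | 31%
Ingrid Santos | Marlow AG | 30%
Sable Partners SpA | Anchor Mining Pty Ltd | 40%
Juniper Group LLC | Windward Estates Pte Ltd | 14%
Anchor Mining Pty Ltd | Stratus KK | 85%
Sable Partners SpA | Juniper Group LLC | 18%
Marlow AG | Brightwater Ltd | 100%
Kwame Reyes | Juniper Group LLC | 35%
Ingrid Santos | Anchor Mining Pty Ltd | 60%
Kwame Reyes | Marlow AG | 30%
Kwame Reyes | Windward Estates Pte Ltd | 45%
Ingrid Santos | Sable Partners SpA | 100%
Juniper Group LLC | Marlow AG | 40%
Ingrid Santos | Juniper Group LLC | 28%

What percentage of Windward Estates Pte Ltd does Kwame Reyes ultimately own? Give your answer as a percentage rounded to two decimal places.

63.54%

Kwame reaches Windward along 4 paths.
Direct stake: 45% = 45%.
Via Juniper → Marlow: 35% × 40% × 31% = 4.34%.
Via Marlow: 30% × 31% = 9.3%.
Via Juniper: 35% × 14% = 4.9%.
Total: 45% + 4.34% + 9.3% + 4.9% = 63.54%.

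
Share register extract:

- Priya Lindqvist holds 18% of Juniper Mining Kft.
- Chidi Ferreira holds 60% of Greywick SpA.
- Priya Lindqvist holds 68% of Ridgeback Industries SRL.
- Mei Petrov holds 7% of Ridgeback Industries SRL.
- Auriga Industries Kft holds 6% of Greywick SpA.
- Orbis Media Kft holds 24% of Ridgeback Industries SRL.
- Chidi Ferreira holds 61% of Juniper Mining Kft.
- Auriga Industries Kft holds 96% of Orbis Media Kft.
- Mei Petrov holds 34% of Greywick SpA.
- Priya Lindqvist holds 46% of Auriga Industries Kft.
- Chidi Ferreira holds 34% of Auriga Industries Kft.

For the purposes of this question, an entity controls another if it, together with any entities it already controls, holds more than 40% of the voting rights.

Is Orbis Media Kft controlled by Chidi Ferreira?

No

Chidi holds 61% of Juniper, so Chidi controls Juniper.
Chidi holds 60% of Greywick, so Chidi controls Greywick.
Neither Chidi nor any entity Chidi controls holds any voting interest in Orbis.
So Chidi does not control Orbis.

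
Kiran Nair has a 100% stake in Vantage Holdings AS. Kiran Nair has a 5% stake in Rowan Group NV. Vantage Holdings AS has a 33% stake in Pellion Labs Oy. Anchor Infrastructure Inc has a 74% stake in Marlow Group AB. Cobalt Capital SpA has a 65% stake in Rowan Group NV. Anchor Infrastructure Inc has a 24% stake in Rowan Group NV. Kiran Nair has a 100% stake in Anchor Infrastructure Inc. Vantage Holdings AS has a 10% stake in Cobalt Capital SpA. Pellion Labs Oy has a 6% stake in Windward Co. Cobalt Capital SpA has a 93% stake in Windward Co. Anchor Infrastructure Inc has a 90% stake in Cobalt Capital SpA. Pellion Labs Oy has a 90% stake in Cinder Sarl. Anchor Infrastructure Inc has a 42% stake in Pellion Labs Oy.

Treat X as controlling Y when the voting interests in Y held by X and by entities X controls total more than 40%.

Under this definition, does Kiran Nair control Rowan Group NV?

Kiran holds 100% of Anchor, so Kiran controls Anchor.
Kiran holds 100% of Vantage, so Kiran controls Vantage.
Anchor and Vantage together hold 90% + 10% = 100% of Cobalt, so Kiran controls Cobalt.
Cobalt and Kiran and Anchor together hold 65% + 5% + 24% = 94% of Rowan, so Kiran controls Rowan.

Yes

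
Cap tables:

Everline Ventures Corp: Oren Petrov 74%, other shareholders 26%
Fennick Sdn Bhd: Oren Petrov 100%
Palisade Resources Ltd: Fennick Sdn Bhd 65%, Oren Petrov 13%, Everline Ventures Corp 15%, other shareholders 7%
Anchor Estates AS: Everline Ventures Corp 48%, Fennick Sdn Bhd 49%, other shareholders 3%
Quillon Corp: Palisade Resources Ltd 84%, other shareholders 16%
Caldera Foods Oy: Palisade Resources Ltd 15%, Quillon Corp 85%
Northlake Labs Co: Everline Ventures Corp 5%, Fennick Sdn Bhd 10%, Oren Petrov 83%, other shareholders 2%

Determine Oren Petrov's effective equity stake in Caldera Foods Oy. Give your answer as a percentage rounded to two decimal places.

Oren reaches Caldera along 6 paths.
Via Fennick → Palisade: 100% × 65% × 15% = 9.75%.
Via Palisade: 13% × 15% = 1.95%.
Via Everline → Palisade: 74% × 15% × 15% = 1.665%.
Via Fennick → Palisade → Quillon: 100% × 65% × 84% × 85% = 46.41%.
Via Palisade → Quillon: 13% × 84% × 85% = 9.282%.
Via Everline → Palisade → Quillon: 74% × 15% × 84% × 85% = 7.9254%.
Total: 9.75% + 1.95% + 1.665% + 46.41% + 9.282% + 7.9254% = 76.9824%.
Rounded: 76.98%.

76.98%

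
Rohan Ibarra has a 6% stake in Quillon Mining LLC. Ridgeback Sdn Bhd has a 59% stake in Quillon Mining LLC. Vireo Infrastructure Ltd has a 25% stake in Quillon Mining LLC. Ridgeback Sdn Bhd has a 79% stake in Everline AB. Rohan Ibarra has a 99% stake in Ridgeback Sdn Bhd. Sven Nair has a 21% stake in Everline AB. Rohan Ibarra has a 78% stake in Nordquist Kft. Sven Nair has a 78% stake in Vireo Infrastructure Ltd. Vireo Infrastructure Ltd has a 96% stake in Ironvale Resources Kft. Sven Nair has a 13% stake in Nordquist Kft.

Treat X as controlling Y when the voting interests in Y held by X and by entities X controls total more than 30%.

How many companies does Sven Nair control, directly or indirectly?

Sven holds 78% of Vireo, so Sven controls Vireo.
Vireo holds 96% of Ironvale, so Sven controls Ironvale.
No other company's threshold is met.
Sven controls 2 companies.

2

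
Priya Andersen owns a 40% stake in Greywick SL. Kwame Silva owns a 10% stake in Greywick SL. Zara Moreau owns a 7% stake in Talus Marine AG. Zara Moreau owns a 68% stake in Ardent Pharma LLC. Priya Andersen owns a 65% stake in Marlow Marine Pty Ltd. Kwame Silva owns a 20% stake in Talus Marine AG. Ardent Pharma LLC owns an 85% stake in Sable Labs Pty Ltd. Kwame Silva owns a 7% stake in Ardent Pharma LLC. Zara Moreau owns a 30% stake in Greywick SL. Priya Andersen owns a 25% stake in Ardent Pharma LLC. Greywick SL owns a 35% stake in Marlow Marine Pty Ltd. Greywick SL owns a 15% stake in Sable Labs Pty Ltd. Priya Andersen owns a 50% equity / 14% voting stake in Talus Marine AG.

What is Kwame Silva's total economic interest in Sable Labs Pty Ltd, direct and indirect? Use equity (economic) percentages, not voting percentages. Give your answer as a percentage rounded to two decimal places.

7.45%

Kwame reaches Sable along 2 paths.
Via Ardent: 7% × 85% = 5.95%.
Via Greywick: 10% × 15% = 1.5%.
Total: 5.95% + 1.5% = 7.45%.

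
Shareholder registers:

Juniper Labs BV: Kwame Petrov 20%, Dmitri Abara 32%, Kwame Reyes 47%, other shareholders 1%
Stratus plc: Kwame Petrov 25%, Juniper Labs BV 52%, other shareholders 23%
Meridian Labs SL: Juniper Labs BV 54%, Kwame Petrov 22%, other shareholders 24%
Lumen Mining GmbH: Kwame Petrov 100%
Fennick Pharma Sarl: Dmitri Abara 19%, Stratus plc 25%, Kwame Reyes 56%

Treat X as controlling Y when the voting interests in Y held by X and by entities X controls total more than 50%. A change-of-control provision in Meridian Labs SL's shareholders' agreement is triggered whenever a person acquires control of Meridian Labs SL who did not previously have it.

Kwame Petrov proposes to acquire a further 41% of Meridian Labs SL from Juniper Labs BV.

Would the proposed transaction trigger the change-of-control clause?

The purchase adds only to Kwame Petrov's holdings (Juniper's stake shrinks), so Kwame Petrov is the only person who could newly come to control Meridian.
Kwame Petrov holds 100% of Lumen, so Kwame Petrov controls Lumen.
In Meridian, Kwame Petrov's side holds only 22%, not > 50%.
So before the transaction, Kwame Petrov does not control Meridian.
After the purchase, Kwame Petrov's direct stake in Meridian rises to 22% + 41% = 63%, and Juniper's stake falls to 13%.
Kwame Petrov holds 63% of Meridian, so Kwame Petrov controls Meridian.
Kwame Petrov did not control Meridian before and does after, so the clause is triggered.

Yes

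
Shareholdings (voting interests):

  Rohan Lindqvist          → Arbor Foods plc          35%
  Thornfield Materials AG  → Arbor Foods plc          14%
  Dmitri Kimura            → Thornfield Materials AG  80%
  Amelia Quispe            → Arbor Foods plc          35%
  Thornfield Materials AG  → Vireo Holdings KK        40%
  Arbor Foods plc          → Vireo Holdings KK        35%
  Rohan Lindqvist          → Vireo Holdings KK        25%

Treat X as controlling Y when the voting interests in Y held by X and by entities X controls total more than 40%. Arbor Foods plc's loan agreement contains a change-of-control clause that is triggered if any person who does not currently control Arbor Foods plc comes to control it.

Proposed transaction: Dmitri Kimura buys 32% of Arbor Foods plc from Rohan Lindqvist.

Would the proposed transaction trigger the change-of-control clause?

Yes

The purchase adds only to Dmitri's holdings (Rohan's stake shrinks), so Dmitri is the only person who could newly come to control Arbor.
Dmitri holds 80% of Thornfield, so Dmitri controls Thornfield.
In Arbor, Dmitri's side holds only 14%, not > 40%.
So before the transaction, Dmitri does not control Arbor.
After the purchase, Dmitri holds 32% of Arbor directly, and Rohan's stake falls to 3%.
Thornfield and Dmitri together hold 14% + 32% = 46% of Arbor, so Dmitri controls Arbor.
Dmitri did not control Arbor before and does after, so the clause is triggered.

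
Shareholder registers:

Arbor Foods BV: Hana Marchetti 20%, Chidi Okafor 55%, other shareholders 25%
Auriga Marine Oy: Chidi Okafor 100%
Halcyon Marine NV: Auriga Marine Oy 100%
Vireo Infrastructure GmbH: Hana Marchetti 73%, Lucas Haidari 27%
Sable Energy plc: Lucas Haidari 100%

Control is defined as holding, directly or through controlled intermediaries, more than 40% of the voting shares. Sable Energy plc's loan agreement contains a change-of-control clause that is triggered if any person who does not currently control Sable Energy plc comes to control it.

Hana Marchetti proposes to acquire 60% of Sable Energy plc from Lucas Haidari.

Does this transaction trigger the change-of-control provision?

The purchase adds only to Hana's holdings (Lucas's stake shrinks), so Hana is the only person who could newly come to control Sable.
Hana holds 73% of Vireo, so Hana controls Vireo.
Neither Hana nor any entity Hana controls holds any voting interest in Sable.
So before the transaction, Hana does not control Sable.
After the purchase, Hana holds 60% of Sable directly, and Lucas's stake falls to 40%.
Hana holds 60% of Sable, so Hana controls Sable.
Hana did not control Sable before and does after, so the clause is triggered.

Yes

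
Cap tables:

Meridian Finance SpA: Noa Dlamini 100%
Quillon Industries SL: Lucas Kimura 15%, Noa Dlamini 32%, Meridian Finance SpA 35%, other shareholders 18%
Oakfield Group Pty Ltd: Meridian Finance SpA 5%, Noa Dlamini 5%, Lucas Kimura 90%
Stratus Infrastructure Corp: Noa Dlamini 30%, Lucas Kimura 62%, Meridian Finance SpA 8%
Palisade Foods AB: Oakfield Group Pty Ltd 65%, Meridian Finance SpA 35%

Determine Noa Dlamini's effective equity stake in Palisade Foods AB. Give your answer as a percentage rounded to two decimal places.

41.50%

Noa reaches Palisade along 3 paths.
Via Meridian → Oakfield: 100% × 5% × 65% = 3.25%.
Via Oakfield: 5% × 65% = 3.25%.
Via Meridian: 100% × 35% = 35%.
Total: 3.25% + 3.25% + 35% = 41.5%.
Rounded: 41.50%.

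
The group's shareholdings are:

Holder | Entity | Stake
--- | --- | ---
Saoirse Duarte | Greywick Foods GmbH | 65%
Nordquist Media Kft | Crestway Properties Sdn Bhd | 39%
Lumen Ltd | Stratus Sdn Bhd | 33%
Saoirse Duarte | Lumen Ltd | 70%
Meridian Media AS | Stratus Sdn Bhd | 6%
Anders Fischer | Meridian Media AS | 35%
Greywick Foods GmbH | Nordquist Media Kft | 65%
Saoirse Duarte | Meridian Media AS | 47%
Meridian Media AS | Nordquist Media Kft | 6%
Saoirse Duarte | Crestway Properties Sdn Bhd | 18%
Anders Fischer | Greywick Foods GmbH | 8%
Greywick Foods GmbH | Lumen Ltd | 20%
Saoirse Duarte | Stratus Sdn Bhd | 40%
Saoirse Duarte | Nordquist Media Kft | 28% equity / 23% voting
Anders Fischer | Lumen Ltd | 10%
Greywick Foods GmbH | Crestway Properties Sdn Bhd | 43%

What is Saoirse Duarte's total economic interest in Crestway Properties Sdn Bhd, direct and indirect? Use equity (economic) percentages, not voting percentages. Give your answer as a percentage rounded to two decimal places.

Saoirse reaches Crestway along 5 paths.
Via Meridian → Nordquist: 47% × 6% × 39% = 1.0998%.
Via Greywick → Nordquist: 65% × 65% × 39% = 16.4775%.
Via Nordquist: 28% × 39% = 10.92%.
Via Greywick: 65% × 43% = 27.95%.
Direct stake: 18% = 18%.
Total: 1.0998% + 16.4775% + 10.92% + 27.95% + 18% = 74.4473%.
Rounded: 74.45%.

74.45%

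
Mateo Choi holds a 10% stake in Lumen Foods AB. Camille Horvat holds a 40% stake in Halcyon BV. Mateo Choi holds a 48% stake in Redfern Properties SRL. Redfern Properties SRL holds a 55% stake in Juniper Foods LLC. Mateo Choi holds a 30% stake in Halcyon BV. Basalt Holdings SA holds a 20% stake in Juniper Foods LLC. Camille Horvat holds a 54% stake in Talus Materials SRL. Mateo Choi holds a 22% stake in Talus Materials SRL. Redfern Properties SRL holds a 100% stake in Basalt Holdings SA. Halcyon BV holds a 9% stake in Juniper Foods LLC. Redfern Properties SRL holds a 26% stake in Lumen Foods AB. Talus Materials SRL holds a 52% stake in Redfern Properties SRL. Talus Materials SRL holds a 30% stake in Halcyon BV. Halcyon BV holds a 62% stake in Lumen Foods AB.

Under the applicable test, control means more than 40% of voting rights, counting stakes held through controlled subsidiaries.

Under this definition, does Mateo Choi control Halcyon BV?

No

Mateo holds 48% of Redfern, so Mateo controls Redfern.
Redfern holds 100% of Basalt, so Mateo controls Basalt.
Basalt and Redfern together hold 20% + 55% = 75% of Juniper, so Mateo controls Juniper.
In Halcyon, Mateo's side holds only 30%, not > 40%.
So Mateo does not control Halcyon.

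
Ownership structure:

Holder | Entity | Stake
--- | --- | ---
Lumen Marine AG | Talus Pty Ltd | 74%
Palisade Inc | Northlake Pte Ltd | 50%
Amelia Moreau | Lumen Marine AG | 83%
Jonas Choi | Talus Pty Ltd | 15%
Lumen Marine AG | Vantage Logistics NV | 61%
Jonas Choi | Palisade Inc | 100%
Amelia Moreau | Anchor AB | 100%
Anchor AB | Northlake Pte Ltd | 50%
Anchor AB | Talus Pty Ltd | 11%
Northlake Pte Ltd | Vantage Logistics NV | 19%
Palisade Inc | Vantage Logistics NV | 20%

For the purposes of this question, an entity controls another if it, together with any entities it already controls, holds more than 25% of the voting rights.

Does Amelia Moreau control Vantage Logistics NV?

Amelia holds 100% of Anchor, so Amelia controls Anchor.
Anchor holds 50% of Northlake, so Amelia controls Northlake.
Amelia holds 83% of Lumen, so Amelia controls Lumen.
Lumen and Northlake together hold 61% + 19% = 80% of Vantage, so Amelia controls Vantage.

Yes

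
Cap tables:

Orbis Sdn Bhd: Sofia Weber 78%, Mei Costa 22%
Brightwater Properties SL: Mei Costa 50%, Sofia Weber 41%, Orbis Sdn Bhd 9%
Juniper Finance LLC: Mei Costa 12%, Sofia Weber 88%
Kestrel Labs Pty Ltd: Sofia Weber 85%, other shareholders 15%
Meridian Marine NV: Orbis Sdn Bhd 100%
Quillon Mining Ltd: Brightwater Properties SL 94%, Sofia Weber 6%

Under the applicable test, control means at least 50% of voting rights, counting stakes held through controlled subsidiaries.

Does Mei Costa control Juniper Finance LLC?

Mei holds 50% of Brightwater, so Mei controls Brightwater.
Brightwater holds 94% of Quillon, so Mei controls Quillon.
In Juniper, Mei's side holds only 12%, not ≥ 50%.
So Mei does not control Juniper.

No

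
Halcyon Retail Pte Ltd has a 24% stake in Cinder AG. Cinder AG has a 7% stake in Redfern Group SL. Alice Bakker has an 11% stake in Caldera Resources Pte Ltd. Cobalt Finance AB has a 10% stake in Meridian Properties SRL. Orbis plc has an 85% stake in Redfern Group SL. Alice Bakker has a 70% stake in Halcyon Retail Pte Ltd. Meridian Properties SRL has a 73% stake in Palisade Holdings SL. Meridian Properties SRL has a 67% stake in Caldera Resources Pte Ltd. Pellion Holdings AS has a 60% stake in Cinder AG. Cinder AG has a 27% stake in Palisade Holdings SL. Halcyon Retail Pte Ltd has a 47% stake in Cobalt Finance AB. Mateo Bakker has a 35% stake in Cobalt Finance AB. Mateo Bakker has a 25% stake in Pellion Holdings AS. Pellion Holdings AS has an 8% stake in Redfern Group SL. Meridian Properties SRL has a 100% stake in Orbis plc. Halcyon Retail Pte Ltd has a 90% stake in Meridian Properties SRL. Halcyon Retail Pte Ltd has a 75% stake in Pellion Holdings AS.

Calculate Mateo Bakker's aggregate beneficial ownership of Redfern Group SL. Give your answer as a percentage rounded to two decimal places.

6.03%

Mateo reaches Redfern along 3 paths.
Via Pellion: 25% × 8% = 2%.
Via Cobalt → Meridian → Orbis: 35% × 10% × 100% × 85% = 2.975%.
Via Pellion → Cinder: 25% × 60% × 7% = 1.05%.
Total: 2% + 2.975% + 1.05% = 6.025%.
Rounded: 6.03%.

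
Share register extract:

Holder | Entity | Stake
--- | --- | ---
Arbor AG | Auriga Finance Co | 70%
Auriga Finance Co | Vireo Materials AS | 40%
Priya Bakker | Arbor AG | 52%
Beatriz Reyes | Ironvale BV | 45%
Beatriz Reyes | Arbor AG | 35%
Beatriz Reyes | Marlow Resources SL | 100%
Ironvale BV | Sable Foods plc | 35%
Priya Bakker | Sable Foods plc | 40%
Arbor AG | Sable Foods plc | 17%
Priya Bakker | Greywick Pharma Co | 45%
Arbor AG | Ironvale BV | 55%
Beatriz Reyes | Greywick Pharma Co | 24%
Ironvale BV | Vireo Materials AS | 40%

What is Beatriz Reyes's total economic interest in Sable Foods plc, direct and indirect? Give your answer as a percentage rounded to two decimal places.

Beatriz reaches Sable along 3 paths.
Via Arbor: 35% × 17% = 5.95%.
Via Arbor → Ironvale: 35% × 55% × 35% = 6.7375%.
Via Ironvale: 45% × 35% = 15.75%.
Total: 5.95% + 6.7375% + 15.75% = 28.4375%.
Rounded: 28.44%.

28.44%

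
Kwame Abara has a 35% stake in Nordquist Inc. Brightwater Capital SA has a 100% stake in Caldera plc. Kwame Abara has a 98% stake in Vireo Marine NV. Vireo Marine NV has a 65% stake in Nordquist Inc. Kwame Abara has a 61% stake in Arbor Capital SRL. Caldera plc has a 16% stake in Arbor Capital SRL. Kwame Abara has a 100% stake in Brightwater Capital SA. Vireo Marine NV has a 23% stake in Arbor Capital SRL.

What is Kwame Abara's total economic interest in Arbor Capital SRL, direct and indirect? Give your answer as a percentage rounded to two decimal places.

99.54%

Kwame reaches Arbor along 3 paths.
Direct stake: 61% = 61%.
Via Vireo: 98% × 23% = 22.54%.
Via Brightwater → Caldera: 100% × 100% × 16% = 16%.
Total: 61% + 22.54% + 16% = 99.54%.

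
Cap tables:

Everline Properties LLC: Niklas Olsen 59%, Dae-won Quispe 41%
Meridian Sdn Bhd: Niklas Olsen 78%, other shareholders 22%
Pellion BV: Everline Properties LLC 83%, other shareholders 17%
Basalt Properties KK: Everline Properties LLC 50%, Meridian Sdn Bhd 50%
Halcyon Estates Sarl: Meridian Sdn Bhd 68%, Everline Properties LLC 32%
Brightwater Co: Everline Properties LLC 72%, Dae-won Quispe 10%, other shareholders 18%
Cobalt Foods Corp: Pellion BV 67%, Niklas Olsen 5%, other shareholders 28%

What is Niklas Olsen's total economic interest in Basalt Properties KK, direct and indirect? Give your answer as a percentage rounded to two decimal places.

68.50%

Niklas reaches Basalt along 2 paths.
Via Everline: 59% × 50% = 29.5%.
Via Meridian: 78% × 50% = 39%.
Total: 29.5% + 39% = 68.5%.
Rounded: 68.50%.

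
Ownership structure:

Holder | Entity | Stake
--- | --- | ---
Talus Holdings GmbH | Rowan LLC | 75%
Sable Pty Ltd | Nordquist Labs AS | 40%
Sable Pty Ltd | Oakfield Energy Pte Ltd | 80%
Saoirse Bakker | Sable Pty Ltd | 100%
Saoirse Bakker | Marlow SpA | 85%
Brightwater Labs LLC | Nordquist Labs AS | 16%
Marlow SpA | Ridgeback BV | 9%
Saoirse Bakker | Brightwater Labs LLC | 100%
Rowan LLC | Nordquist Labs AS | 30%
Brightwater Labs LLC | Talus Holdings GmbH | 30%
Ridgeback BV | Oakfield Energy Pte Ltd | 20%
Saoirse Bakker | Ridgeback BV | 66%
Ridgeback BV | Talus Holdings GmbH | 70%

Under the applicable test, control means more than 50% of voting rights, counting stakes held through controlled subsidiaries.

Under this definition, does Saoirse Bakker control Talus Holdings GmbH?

Yes

Saoirse holds 85% of Marlow, so Saoirse controls Marlow.
Marlow and Saoirse together hold 9% + 66% = 75% of Ridgeback, so Saoirse controls Ridgeback.
Saoirse holds 100% of Brightwater, so Saoirse controls Brightwater.
Ridgeback and Brightwater together hold 70% + 30% = 100% of Talus, so Saoirse controls Talus.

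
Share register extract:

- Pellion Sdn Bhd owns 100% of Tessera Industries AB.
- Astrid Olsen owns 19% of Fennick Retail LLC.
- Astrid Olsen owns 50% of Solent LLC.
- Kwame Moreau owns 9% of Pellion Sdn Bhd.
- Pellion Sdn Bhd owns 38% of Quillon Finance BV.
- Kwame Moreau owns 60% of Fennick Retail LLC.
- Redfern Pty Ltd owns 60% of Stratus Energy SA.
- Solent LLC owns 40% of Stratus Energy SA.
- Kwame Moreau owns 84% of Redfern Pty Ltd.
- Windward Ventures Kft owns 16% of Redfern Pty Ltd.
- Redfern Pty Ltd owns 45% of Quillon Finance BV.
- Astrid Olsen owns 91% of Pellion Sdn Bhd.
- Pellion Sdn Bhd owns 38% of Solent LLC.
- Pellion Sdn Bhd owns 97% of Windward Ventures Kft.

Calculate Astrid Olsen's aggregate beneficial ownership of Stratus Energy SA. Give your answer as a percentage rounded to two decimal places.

Astrid reaches Stratus along 3 paths.
Via Solent: 50% × 40% = 20%.
Via Pellion → Solent: 91% × 38% × 40% = 13.832%.
Via Pellion → Windward → Redfern: 91% × 97% × 16% × 60% = 8.47392%.
Total: 20% + 13.832% + 8.47392% = 42.30592%.
Rounded: 42.31%.

42.31%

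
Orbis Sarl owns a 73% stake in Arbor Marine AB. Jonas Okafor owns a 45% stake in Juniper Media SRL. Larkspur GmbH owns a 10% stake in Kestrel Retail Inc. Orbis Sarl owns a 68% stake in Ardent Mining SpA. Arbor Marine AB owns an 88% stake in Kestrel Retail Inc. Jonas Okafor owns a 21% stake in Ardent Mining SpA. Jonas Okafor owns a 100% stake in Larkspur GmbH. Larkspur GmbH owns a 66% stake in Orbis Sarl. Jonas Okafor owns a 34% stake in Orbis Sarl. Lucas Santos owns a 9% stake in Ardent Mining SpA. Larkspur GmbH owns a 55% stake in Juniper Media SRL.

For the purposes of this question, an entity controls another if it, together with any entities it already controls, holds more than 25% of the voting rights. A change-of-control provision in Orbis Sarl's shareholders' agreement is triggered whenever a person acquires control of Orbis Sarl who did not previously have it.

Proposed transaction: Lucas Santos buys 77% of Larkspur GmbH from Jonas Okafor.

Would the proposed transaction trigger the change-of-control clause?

The purchase adds only to Lucas's holdings (Jonas's stake shrinks), so Lucas is the only person who could newly come to control Orbis.
Lucas's largest direct stake is 9% in Ardent, which does not meet the threshold, so Lucas controls no company.
Neither Lucas nor any entity Lucas controls holds any voting interest in Orbis.
So before the transaction, Lucas does not control Orbis.
After the purchase, Lucas holds 77% of Larkspur directly, and Jonas's stake falls to 23%.
Lucas holds 77% of Larkspur, so Lucas controls Larkspur.
Larkspur holds 66% of Orbis, so Lucas controls Orbis.
Lucas did not control Orbis before and does after, so the clause is triggered.

Yes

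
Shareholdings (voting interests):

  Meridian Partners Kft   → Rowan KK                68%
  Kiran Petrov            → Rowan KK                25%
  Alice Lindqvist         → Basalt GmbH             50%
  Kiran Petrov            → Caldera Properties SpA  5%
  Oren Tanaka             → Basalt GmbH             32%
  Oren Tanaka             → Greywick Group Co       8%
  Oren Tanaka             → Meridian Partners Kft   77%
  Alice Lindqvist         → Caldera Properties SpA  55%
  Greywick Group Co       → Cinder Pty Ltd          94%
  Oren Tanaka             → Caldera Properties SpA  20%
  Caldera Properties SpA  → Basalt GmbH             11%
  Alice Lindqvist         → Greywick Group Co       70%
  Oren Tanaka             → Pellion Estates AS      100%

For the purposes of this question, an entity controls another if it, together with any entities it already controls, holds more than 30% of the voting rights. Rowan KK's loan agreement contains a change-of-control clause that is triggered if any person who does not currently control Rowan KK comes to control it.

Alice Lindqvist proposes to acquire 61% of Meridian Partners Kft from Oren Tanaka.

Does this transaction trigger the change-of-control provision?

Yes

The purchase adds only to Alice's holdings (Oren's stake shrinks), so Alice is the only person who could newly come to control Rowan.
Alice holds 55% of Caldera, so Alice controls Caldera.
Alice and Caldera together hold 50% + 11% = 61% of Basalt, so Alice controls Basalt.
Alice holds 70% of Greywick, so Alice controls Greywick.
Greywick holds 94% of Cinder, so Alice controls Cinder.
Neither Alice nor any entity Alice controls holds any voting interest in Rowan.
So before the transaction, Alice does not control Rowan.
After the purchase, Alice holds 61% of Meridian directly, and Oren's stake falls to 16%.
Alice holds 61% of Meridian, so Alice controls Meridian.
Meridian holds 68% of Rowan, so Alice controls Rowan.
Alice did not control Rowan before and does after, so the clause is triggered.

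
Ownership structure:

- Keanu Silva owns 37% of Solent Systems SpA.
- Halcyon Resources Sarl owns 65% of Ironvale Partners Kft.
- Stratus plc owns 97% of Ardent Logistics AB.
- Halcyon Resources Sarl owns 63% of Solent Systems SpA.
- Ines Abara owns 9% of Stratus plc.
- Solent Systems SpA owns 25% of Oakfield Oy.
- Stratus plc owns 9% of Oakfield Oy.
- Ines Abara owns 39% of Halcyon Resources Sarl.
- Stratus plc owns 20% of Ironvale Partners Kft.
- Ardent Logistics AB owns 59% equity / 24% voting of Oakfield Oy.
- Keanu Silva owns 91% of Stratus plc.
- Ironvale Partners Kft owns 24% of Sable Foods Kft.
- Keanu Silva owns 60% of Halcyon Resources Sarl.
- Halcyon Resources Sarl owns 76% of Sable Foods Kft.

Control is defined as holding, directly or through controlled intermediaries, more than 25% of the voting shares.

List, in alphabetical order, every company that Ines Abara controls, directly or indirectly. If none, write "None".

Halcyon Resources Sarl, Ironvale Partners Kft, Sable Foods Kft, Solent Systems SpA

Ines holds 39% of Halcyon, so Ines controls Halcyon.
Halcyon holds 63% of Solent, so Ines controls Solent.
Halcyon holds 65% of Ironvale, so Ines controls Ironvale.
Halcyon and Ironvale together hold 76% + 24% = 100% of Sable, so Ines controls Sable.
No other company's threshold is met.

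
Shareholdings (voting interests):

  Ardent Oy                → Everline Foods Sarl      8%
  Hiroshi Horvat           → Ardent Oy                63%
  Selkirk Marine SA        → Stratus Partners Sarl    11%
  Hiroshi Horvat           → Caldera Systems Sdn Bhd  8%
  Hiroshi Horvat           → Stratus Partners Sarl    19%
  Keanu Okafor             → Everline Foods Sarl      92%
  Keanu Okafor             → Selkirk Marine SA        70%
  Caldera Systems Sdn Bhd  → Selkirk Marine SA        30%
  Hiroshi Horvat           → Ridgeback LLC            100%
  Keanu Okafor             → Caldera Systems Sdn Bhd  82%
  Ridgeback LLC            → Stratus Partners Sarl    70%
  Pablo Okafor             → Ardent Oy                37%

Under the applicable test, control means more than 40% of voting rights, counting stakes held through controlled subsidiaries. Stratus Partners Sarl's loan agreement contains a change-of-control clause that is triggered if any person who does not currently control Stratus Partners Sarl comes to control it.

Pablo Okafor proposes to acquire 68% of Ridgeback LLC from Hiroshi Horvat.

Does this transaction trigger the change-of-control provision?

Yes

The purchase adds only to Pablo's holdings (Hiroshi's stake shrinks), so Pablo is the only person who could newly come to control Stratus.
Pablo's largest direct stake is 37% in Ardent, which does not meet the threshold, so Pablo controls no company.
Neither Pablo nor any entity Pablo controls holds any voting interest in Stratus.
So before the transaction, Pablo does not control Stratus.
After the purchase, Pablo holds 68% of Ridgeback directly, and Hiroshi's stake falls to 32%.
Pablo holds 68% of Ridgeback, so Pablo controls Ridgeback.
Ridgeback holds 70% of Stratus, so Pablo controls Stratus.
Pablo did not control Stratus before and does after, so the clause is triggered.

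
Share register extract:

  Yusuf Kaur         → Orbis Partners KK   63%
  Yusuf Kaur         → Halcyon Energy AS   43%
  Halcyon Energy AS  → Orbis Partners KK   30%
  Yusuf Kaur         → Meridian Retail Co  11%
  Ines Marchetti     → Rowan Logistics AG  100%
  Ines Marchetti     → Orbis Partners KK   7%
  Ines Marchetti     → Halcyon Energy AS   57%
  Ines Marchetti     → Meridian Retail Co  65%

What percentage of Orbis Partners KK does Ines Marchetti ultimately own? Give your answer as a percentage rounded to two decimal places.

Ines reaches Orbis along 2 paths.
Direct stake: 7% = 7%.
Via Halcyon: 57% × 30% = 17.1%.
Total: 7% + 17.1% = 24.1%.
Rounded: 24.10%.

24.10%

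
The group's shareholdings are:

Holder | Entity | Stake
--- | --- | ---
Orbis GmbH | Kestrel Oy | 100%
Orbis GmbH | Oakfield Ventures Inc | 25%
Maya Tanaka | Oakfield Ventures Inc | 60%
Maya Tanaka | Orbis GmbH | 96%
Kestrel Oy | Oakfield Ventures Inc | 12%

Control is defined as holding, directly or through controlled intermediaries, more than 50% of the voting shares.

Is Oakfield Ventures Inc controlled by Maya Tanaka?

Yes

Maya holds 96% of Orbis, so Maya controls Orbis.
Orbis holds 100% of Kestrel, so Maya controls Kestrel.
Maya and Orbis and Kestrel together hold 60% + 25% + 12% = 97% of Oakfield, so Maya controls Oakfield.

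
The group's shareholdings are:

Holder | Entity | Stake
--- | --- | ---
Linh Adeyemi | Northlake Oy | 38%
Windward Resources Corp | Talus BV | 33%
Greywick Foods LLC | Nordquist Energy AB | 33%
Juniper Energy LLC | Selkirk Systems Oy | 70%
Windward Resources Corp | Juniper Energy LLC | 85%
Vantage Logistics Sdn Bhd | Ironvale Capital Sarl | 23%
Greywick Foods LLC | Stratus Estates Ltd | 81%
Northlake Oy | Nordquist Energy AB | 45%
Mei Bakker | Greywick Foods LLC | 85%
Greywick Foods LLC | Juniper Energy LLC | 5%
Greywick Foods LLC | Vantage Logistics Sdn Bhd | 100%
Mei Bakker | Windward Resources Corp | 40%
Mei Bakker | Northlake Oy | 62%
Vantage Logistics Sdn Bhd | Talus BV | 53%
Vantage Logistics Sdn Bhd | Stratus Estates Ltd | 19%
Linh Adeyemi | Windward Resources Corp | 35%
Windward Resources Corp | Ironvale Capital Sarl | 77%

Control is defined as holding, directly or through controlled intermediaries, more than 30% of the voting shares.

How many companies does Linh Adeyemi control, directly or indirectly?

Linh holds 35% of Windward, so Linh controls Windward.
Linh holds 38% of Northlake, so Linh controls Northlake.
Northlake holds 45% of Nordquist, so Linh controls Nordquist.
Windward holds 85% of Juniper, so Linh controls Juniper.
Juniper holds 70% of Selkirk, so Linh controls Selkirk.
Windward holds 77% of Ironvale, so Linh controls Ironvale.
Windward holds 33% of Talus, so Linh controls Talus.
No other company's threshold is met.
Linh controls 7 companies.

7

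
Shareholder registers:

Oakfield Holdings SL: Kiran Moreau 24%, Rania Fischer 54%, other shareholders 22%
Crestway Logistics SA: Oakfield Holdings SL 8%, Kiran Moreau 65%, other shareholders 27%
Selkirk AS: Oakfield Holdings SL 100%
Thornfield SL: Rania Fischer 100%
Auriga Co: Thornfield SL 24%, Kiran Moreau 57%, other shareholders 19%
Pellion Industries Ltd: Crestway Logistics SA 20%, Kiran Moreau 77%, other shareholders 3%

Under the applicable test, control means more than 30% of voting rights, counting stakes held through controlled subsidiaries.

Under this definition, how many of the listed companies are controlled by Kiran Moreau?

Kiran holds 65% of Crestway, so Kiran controls Crestway.
Kiran holds 57% of Auriga, so Kiran controls Auriga.
Crestway and Kiran together hold 20% + 77% = 97% of Pellion, so Kiran controls Pellion.
No other company's threshold is met.
Kiran controls 3 companies.

3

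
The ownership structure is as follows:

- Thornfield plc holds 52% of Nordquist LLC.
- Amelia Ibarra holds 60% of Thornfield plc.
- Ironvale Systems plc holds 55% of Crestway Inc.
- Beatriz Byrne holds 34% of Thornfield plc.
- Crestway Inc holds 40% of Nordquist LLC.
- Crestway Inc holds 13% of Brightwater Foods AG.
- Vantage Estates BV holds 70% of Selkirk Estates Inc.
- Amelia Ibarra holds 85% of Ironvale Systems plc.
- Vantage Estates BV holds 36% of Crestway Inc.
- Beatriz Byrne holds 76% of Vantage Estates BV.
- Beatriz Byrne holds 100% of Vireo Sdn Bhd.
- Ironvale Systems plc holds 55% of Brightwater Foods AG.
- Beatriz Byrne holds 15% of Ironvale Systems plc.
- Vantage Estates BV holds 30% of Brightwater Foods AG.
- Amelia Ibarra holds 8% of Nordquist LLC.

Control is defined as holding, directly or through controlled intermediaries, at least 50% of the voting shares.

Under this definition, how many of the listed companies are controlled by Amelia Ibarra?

5

Amelia holds 85% of Ironvale, so Amelia controls Ironvale.
Amelia holds 60% of Thornfield, so Amelia controls Thornfield.
Ironvale holds 55% of Crestway, so Amelia controls Crestway.
Crestway and Thornfield and Amelia together hold 40% + 52% + 8% = 100% of Nordquist, so Amelia controls Nordquist.
Ironvale and Crestway together hold 55% + 13% = 68% of Brightwater, so Amelia controls Brightwater.
No other company's threshold is met.
Amelia controls 5 companies.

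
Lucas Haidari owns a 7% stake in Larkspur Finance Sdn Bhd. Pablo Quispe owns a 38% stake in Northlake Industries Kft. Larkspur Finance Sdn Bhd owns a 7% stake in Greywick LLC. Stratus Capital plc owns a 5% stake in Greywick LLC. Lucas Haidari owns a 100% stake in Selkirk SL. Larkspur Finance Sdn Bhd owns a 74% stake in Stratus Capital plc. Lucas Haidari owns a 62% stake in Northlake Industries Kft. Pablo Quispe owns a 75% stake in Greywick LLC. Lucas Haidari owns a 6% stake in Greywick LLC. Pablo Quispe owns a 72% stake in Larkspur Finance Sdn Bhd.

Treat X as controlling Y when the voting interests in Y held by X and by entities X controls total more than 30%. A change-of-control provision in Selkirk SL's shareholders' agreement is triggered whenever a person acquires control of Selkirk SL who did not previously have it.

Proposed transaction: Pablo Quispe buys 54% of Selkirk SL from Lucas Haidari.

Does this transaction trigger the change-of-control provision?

Yes

The purchase adds only to Pablo's holdings (Lucas's stake shrinks), so Pablo is the only person who could newly come to control Selkirk.
Pablo holds 72% of Larkspur, so Pablo controls Larkspur.
Larkspur holds 74% of Stratus, so Pablo controls Stratus.
Pablo holds 38% of Northlake, so Pablo controls Northlake.
Larkspur and Pablo and Stratus together hold 7% + 75% + 5% = 87% of Greywick, so Pablo controls Greywick.
Neither Pablo nor any entity Pablo controls holds any voting interest in Selkirk.
So before the transaction, Pablo does not control Selkirk.
After the purchase, Pablo holds 54% of Selkirk directly, and Lucas's stake falls to 46%.
Pablo holds 54% of Selkirk, so Pablo controls Selkirk.
Pablo did not control Selkirk before and does after, so the clause is triggered.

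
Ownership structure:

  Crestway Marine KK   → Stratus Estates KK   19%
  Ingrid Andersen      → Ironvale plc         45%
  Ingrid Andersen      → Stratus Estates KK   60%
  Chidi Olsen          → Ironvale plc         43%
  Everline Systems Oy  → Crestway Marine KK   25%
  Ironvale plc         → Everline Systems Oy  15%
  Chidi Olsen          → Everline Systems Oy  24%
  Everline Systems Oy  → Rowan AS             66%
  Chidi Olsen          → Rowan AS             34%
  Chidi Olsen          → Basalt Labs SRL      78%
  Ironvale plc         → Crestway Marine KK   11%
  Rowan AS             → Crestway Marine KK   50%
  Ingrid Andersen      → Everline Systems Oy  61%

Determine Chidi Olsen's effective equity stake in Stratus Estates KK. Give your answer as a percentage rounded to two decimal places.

7.48%

Chidi reaches Stratus along 6 paths.
Via Ironvale → Everline → Crestway: 43% × 15% × 25% × 19% = 0.306375%.
Via Everline → Crestway: 24% × 25% × 19% = 1.14%.
Via Ironvale → Crestway: 43% × 11% × 19% = 0.8987%.
Via Rowan → Crestway: 34% × 50% × 19% = 3.23%.
Via Ironvale → Everline → Rowan → Crestway: 43% × 15% × 66% × 50% × 19% = 0.404415%.
Via Everline → Rowan → Crestway: 24% × 66% × 50% × 19% = 1.5048%.
Total: 0.306375% + 1.14% + 0.8987% + 3.23% + 0.404415% + 1.5048% = 7.48429%.
Rounded: 7.48%.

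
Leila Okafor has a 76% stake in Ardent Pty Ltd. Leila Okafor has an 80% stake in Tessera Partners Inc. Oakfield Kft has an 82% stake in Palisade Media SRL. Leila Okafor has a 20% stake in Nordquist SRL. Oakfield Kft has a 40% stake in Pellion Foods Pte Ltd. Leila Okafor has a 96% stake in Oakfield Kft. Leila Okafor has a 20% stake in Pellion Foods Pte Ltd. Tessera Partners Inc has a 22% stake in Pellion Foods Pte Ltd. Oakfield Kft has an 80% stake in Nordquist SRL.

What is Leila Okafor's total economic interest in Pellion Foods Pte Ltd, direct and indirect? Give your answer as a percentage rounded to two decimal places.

Leila reaches Pellion along 3 paths.
Via Tessera: 80% × 22% = 17.6%.
Direct stake: 20% = 20%.
Via Oakfield: 96% × 40% = 38.4%.
Total: 17.6% + 20% + 38.4% = 76%.
Rounded: 76.00%.

76.00%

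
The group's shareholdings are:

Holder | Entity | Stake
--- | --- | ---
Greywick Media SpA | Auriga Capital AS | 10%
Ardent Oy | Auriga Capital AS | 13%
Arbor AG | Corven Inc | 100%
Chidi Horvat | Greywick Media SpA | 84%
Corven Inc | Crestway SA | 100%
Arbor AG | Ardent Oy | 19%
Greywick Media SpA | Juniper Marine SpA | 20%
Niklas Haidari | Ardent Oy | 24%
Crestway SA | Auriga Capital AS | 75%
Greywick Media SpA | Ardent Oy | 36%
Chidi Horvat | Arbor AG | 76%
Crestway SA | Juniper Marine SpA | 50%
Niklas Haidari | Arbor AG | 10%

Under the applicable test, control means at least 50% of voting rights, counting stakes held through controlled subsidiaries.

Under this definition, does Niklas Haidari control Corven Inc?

No

Niklas's largest direct stake is 24% in Ardent, which does not meet the threshold, so Niklas controls no company.
Neither Niklas nor any entity Niklas controls holds any voting interest in Corven.
So Niklas does not control Corven.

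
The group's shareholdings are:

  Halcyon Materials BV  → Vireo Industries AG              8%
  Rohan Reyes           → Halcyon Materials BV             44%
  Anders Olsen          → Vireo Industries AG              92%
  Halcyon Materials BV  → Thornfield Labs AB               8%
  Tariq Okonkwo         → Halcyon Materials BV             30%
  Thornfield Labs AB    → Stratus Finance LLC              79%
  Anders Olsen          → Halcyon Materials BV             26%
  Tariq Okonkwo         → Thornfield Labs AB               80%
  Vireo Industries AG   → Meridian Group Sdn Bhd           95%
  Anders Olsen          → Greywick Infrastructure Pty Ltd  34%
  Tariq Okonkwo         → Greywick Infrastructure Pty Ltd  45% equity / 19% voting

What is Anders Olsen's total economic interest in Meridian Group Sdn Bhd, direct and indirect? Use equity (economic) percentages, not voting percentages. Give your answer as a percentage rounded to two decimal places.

Anders reaches Meridian along 2 paths.
Via Vireo: 92% × 95% = 87.4%.
Via Halcyon → Vireo: 26% × 8% × 95% = 1.976%.
Total: 87.4% + 1.976% = 89.376%.
Rounded: 89.38%.

89.38%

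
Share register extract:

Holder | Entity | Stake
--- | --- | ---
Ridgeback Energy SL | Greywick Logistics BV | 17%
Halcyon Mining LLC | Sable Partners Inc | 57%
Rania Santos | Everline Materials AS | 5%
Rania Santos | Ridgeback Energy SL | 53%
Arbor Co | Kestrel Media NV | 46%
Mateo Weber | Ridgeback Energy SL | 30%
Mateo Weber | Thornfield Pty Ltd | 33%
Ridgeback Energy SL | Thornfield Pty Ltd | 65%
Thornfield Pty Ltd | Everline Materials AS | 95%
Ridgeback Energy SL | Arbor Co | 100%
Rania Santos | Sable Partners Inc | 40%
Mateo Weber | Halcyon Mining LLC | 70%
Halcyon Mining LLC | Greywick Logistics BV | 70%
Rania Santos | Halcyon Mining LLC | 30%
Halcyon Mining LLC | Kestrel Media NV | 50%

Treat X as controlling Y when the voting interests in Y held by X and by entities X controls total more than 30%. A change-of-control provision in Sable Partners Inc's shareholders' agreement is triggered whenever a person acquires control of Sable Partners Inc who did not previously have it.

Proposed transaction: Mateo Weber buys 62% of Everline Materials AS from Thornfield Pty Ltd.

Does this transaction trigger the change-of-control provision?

No

The purchase adds only to Mateo's holdings (Thornfield's stake shrinks), so Mateo is the only person who could newly come to control Sable.
Mateo holds 70% of Halcyon, so Mateo controls Halcyon.
Halcyon holds 57% of Sable, so Mateo controls Sable.
So Mateo already controls Sable before the transaction.
After the purchase, Mateo holds 62% of Everline directly, and Thornfield's stake falls to 33%.
Mateo controlled Sable already, so this is not a new person acquiring control; every other person's position is unchanged or reduced.
No new person acquires control, so the clause is not triggered.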